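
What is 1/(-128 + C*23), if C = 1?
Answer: -1/105 ≈ -0.0095238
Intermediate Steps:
1/(-128 + C*23) = 1/(-128 + 1*23) = 1/(-128 + 23) = 1/(-105) = -1/105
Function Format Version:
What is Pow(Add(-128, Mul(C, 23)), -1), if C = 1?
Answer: Rational(-1, 105) ≈ -0.0095238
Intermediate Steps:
Pow(Add(-128, Mul(C, 23)), -1) = Pow(Add(-128, Mul(1, 23)), -1) = Pow(Add(-128, 23), -1) = Pow(-105, -1) = Rational(-1, 105)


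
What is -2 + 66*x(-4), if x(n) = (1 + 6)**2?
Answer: 3232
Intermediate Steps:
x(n) = 49 (x(n) = 7**2 = 49)
-2 + 66*x(-4) = -2 + 66*49 = -2 + 3234 = 3232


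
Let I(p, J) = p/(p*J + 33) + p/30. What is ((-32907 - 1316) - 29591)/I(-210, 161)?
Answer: 718481826/78743 ≈ 9124.4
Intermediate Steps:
I(p, J) = p/30 + p/(33 + J*p) (I(p, J) = p/(J*p + 33) + p*(1/30) = p/(33 + J*p) + p/30 = p/30 + p/(33 + J*p))
((-32907 - 1316) - 29591)/I(-210, 161) = ((-32907 - 1316) - 29591)/(((1/30)*(-210)*(63 + 161*(-210))/(33 + 161*(-210)))) = (-34223 - 29591)/(((1/30)*(-210)*(63 - 33810)/(33 - 33810))) = -63814/((1/30)*(-210)*(-33747)/(-33777)) = -63814/((1/30)*(-210)*(-1/33777)*(-33747)) = -63814/(-78743/11259) = -63814*(-11259/78743) = 718481826/78743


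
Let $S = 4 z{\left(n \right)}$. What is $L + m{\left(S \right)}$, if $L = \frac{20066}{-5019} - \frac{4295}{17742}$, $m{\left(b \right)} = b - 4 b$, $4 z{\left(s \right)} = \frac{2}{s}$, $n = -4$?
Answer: $- \frac{13555385}{4947061} \approx -2.7401$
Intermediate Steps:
$z{\left(s \right)} = \frac{1}{2 s}$ ($z{\left(s \right)} = \frac{2 \frac{1}{s}}{4} = \frac{1}{2 s}$)
$S = - \frac{1}{2}$ ($S = 4 \frac{1}{2 \left(-4\right)} = 4 \cdot \frac{1}{2} \left(- \frac{1}{4}\right) = 4 \left(- \frac{1}{8}\right) = - \frac{1}{2} \approx -0.5$)
$m{\left(b \right)} = - 3 b$
$L = - \frac{41951953}{9894122}$ ($L = 20066 \left(- \frac{1}{5019}\right) - \frac{4295}{17742} = - \frac{20066}{5019} - \frac{4295}{17742} = - \frac{41951953}{9894122} \approx -4.2401$)
$L + m{\left(S \right)} = - \frac{41951953}{9894122} - - \frac{3}{2} = - \frac{41951953}{9894122} + \frac{3}{2} = - \frac{13555385}{4947061}$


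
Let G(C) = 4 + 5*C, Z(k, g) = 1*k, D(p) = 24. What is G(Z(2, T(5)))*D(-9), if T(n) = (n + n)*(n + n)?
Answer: 336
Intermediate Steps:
T(n) = 4*n**2 (T(n) = (2*n)*(2*n) = 4*n**2)
Z(k, g) = k
G(Z(2, T(5)))*D(-9) = (4 + 5*2)*24 = (4 + 10)*24 = 14*24 = 336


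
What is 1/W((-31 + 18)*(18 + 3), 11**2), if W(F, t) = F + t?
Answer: -1/152 ≈ -0.0065789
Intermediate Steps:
1/W((-31 + 18)*(18 + 3), 11**2) = 1/((-31 + 18)*(18 + 3) + 11**2) = 1/(-13*21 + 121) = 1/(-273 + 121) = 1/(-152) = -1/152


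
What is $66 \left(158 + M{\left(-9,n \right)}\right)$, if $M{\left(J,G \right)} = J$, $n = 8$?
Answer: $9834$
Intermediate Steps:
$66 \left(158 + M{\left(-9,n \right)}\right) = 66 \left(158 - 9\right) = 66 \cdot 149 = 9834$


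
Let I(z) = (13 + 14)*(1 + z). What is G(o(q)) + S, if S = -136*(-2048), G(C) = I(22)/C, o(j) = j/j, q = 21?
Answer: 279149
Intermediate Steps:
I(z) = 27 + 27*z (I(z) = 27*(1 + z) = 27 + 27*z)
o(j) = 1
G(C) = 621/C (G(C) = (27 + 27*22)/C = (27 + 594)/C = 621/C)
S = 278528
G(o(q)) + S = 621/1 + 278528 = 621*1 + 278528 = 621 + 278528 = 279149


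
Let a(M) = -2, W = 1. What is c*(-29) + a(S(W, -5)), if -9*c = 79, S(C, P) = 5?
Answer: 2273/9 ≈ 252.56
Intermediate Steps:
c = -79/9 (c = -1/9*79 = -79/9 ≈ -8.7778)
c*(-29) + a(S(W, -5)) = -79/9*(-29) - 2 = 2291/9 - 2 = 2273/9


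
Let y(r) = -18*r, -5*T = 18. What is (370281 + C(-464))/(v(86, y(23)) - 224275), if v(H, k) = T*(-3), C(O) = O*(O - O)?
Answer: -1851405/1121321 ≈ -1.6511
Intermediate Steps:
T = -18/5 (T = -⅕*18 = -18/5 ≈ -3.6000)
C(O) = 0 (C(O) = O*0 = 0)
v(H, k) = 54/5 (v(H, k) = -18/5*(-3) = 54/5)
(370281 + C(-464))/(v(86, y(23)) - 224275) = (370281 + 0)/(54/5 - 224275) = 370281/(-1121321/5) = 370281*(-5/1121321) = -1851405/1121321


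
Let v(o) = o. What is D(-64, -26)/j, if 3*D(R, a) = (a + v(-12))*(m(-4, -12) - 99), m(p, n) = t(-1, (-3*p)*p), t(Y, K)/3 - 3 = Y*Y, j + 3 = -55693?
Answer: -551/27848 ≈ -0.019786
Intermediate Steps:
j = -55696 (j = -3 - 55693 = -55696)
t(Y, K) = 9 + 3*Y**2 (t(Y, K) = 9 + 3*(Y*Y) = 9 + 3*Y**2)
m(p, n) = 12 (m(p, n) = 9 + 3*(-1)**2 = 9 + 3*1 = 9 + 3 = 12)
D(R, a) = 348 - 29*a (D(R, a) = ((a - 12)*(12 - 99))/3 = ((-12 + a)*(-87))/3 = (1044 - 87*a)/3 = 348 - 29*a)
D(-64, -26)/j = (348 - 29*(-26))/(-55696) = (348 + 754)*(-1/55696) = 1102*(-1/55696) = -551/27848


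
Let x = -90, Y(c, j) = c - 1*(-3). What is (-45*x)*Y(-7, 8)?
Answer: -16200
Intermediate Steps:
Y(c, j) = 3 + c (Y(c, j) = c + 3 = 3 + c)
(-45*x)*Y(-7, 8) = (-45*(-90))*(3 - 7) = 4050*(-4) = -16200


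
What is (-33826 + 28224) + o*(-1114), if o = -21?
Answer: 17792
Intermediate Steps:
(-33826 + 28224) + o*(-1114) = (-33826 + 28224) - 21*(-1114) = -5602 + 23394 = 17792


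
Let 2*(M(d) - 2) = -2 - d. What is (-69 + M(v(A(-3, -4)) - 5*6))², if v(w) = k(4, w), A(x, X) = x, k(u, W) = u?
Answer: 3025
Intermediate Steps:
v(w) = 4
M(d) = 1 - d/2 (M(d) = 2 + (-2 - d)/2 = 2 + (-1 - d/2) = 1 - d/2)
(-69 + M(v(A(-3, -4)) - 5*6))² = (-69 + (1 - (4 - 5*6)/2))² = (-69 + (1 - (4 - 30)/2))² = (-69 + (1 - ½*(-26)))² = (-69 + (1 + 13))² = (-69 + 14)² = (-55)² = 3025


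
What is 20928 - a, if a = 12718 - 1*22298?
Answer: 30508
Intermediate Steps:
a = -9580 (a = 12718 - 22298 = -9580)
20928 - a = 20928 - 1*(-9580) = 20928 + 9580 = 30508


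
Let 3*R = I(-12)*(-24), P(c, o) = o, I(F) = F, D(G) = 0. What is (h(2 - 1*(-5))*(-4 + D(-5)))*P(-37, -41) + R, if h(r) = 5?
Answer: 916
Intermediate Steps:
R = 96 (R = (-12*(-24))/3 = (⅓)*288 = 96)
(h(2 - 1*(-5))*(-4 + D(-5)))*P(-37, -41) + R = (5*(-4 + 0))*(-41) + 96 = (5*(-4))*(-41) + 96 = -20*(-41) + 96 = 820 + 96 = 916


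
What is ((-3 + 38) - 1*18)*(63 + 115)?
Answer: 3026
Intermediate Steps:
((-3 + 38) - 1*18)*(63 + 115) = (35 - 18)*178 = 17*178 = 3026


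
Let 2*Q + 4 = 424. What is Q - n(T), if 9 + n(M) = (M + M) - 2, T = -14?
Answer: 249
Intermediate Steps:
Q = 210 (Q = -2 + (1/2)*424 = -2 + 212 = 210)
n(M) = -11 + 2*M (n(M) = -9 + ((M + M) - 2) = -9 + (2*M - 2) = -9 + (-2 + 2*M) = -11 + 2*M)
Q - n(T) = 210 - (-11 + 2*(-14)) = 210 - (-11 - 28) = 210 - 1*(-39) = 210 + 39 = 249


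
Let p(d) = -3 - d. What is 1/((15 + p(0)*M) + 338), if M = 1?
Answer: 1/350 ≈ 0.0028571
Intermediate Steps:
1/((15 + p(0)*M) + 338) = 1/((15 + (-3 - 1*0)*1) + 338) = 1/((15 + (-3 + 0)*1) + 338) = 1/((15 - 3*1) + 338) = 1/((15 - 3) + 338) = 1/(12 + 338) = 1/350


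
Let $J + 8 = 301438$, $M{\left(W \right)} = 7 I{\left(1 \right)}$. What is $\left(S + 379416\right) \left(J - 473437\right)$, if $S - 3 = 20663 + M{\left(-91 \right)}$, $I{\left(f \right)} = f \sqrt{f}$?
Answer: $-68818108623$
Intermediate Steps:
$I{\left(f \right)} = f^{\frac{3}{2}}$
$M{\left(W \right)} = 7$ ($M{\left(W \right)} = 7 \cdot 1^{\frac{3}{2}} = 7 \cdot 1 = 7$)
$S = 20673$ ($S = 3 + \left(20663 + 7\right) = 3 + 20670 = 20673$)
$J = 301430$ ($J = -8 + 301438 = 301430$)
$\left(S + 379416\right) \left(J - 473437\right) = \left(20673 + 379416\right) \left(301430 - 473437\right) = 400089 \left(-172007\right) = -68818108623$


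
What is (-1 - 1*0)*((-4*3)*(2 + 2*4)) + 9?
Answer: 129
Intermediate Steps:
(-1 - 1*0)*((-4*3)*(2 + 2*4)) + 9 = (-1 + 0)*(-12*(2 + 8)) + 9 = -(-12)*10 + 9 = -1*(-120) + 9 = 120 + 9 = 129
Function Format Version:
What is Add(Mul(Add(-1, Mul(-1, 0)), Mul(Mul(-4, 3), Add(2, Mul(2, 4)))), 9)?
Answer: 129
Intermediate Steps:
Add(Mul(Add(-1, Mul(-1, 0)), Mul(Mul(-4, 3), Add(2, Mul(2, 4)))), 9) = Add(Mul(Add(-1, 0), Mul(-12, Add(2, 8))), 9) = Add(Mul(-1, Mul(-12, 10)), 9) = Add(Mul(-1, -120), 9) = Add(120, 9) = 129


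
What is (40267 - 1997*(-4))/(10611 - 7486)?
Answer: 9651/625 ≈ 15.442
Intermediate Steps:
(40267 - 1997*(-4))/(10611 - 7486) = (40267 + 7988)/3125 = 48255*(1/3125) = 9651/625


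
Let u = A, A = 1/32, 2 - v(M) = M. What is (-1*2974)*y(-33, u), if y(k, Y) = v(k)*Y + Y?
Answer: -13383/4 ≈ -3345.8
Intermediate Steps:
v(M) = 2 - M
A = 1/32 ≈ 0.031250
u = 1/32 ≈ 0.031250
y(k, Y) = Y + Y*(2 - k) (y(k, Y) = (2 - k)*Y + Y = Y*(2 - k) + Y = Y + Y*(2 - k))
(-1*2974)*y(-33, u) = (-1*2974)*((3 - 1*(-33))/32) = -1487*(3 + 33)/16 = -1487*36/16 = -2974*9/8 = -13383/4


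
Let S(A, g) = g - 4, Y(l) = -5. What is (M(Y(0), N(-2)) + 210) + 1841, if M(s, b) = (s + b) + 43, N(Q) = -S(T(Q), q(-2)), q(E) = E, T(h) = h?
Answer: 2095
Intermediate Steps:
S(A, g) = -4 + g
N(Q) = 6 (N(Q) = -(-4 - 2) = -1*(-6) = 6)
M(s, b) = 43 + b + s (M(s, b) = (b + s) + 43 = 43 + b + s)
(M(Y(0), N(-2)) + 210) + 1841 = ((43 + 6 - 5) + 210) + 1841 = (44 + 210) + 1841 = 254 + 1841 = 2095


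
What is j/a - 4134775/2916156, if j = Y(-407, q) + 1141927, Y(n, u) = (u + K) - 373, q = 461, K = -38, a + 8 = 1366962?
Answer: -1160932072469/1993125554412 ≈ -0.58247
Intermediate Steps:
a = 1366954 (a = -8 + 1366962 = 1366954)
Y(n, u) = -411 + u (Y(n, u) = (u - 38) - 373 = (-38 + u) - 373 = -411 + u)
j = 1141977 (j = (-411 + 461) + 1141927 = 50 + 1141927 = 1141977)
j/a - 4134775/2916156 = 1141977/1366954 - 4134775/2916156 = -1160932072469/1993125554412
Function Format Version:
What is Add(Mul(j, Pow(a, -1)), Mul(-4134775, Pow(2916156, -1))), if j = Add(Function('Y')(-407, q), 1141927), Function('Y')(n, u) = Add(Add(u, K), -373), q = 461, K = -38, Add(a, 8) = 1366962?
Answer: Rational(-1160932072469, 1993125554412) ≈ -0.58247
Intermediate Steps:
a = 1366954 (a = Add(-8, 1366962) = 1366954)
Function('Y')(n, u) = Add(-411, u) (Function('Y')(n, u) = Add(Add(u, -38), -373) = Add(Add(-38, u), -373) = Add(-411, u))
j = 1141977 (j = Add(Add(-411, 461), 1141927) = Add(50, 1141927) = 1141977)
Add(Mul(j, Pow(a, -1)), Mul(-4134775, Pow(2916156, -1))) = Add(Mul(1141977, Pow(1366954, -1)), Mul(-4134775, Pow(2916156, -1))) = Add(Mul(1141977, Rational(1, 1366954)), Mul(-4134775, Rational(1, 2916156))) = Add(Rational(1141977, 1366954), Rational(-4134775, 2916156)) = Rational(-1160932072469, 1993125554412)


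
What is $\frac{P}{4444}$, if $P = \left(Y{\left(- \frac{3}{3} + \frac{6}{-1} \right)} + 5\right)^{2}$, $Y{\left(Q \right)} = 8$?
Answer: $\frac{169}{4444} \approx 0.038029$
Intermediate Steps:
$P = 169$ ($P = \left(8 + 5\right)^{2} = 13^{2} = 169$)
$\frac{P}{4444} = \frac{169}{4444}$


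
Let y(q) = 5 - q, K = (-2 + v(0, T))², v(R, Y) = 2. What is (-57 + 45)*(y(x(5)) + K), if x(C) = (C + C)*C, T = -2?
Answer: 540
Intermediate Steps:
x(C) = 2*C² (x(C) = (2*C)*C = 2*C²)
K = 0 (K = (-2 + 2)² = 0² = 0)
(-57 + 45)*(y(x(5)) + K) = (-57 + 45)*((5 - 2*5²) + 0) = -12*((5 - 2*25) + 0) = -12*((5 - 1*50) + 0) = -12*((5 - 50) + 0) = -12*(-45 + 0) = -12*(-45) = 540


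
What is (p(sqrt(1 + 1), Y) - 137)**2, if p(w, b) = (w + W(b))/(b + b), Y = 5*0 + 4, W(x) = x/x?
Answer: (1095 - sqrt(2))**2/64 ≈ 18686.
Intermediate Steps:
W(x) = 1
Y = 4 (Y = 0 + 4 = 4)
p(w, b) = (1 + w)/(2*b) (p(w, b) = (w + 1)/(b + b) = (1 + w)/((2*b)) = (1 + w)*(1/(2*b)) = (1 + w)/(2*b))
(p(sqrt(1 + 1), Y) - 137)**2 = ((1/2)*(1 + sqrt(1 + 1))/4 - 137)**2 = ((1/2)*(1/4)*(1 + sqrt(2)) - 137)**2 = ((1/8 + sqrt(2)/8) - 137)**2 = (-1095/8 + sqrt(2)/8)**2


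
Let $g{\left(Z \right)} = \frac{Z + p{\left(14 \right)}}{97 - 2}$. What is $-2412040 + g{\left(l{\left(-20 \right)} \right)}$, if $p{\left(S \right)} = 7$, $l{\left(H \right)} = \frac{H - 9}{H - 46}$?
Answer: $- \frac{15123490309}{6270} \approx -2.412 \cdot 10^{6}$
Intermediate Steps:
$l{\left(H \right)} = \frac{-9 + H}{-46 + H}$
$g{\left(Z \right)} = \frac{7}{95} + \frac{Z}{95}$ ($g{\left(Z \right)} = \frac{Z + 7}{97 - 2} = \frac{7 + Z}{97 - 2} = \frac{7 + Z}{95} = \left(7 + Z\right) \frac{1}{95} = \frac{7}{95} + \frac{Z}{95}$)
$-2412040 + g{\left(l{\left(-20 \right)} \right)} = -2412040 + \left(\frac{7}{95} + \frac{\frac{1}{-46 - 20} \left(-9 - 20\right)}{95}\right) = -2412040 + \left(\frac{7}{95} + \frac{\frac{1}{-66} \left(-29\right)}{95}\right) = -2412040 + \left(\frac{7}{95} + \frac{\left(- \frac{1}{66}\right) \left(-29\right)}{95}\right) = -2412040 + \left(\frac{7}{95} + \frac{1}{95} \cdot \frac{29}{66}\right) = -2412040 + \left(\frac{7}{95} + \frac{29}{6270}\right) = -2412040 + \frac{491}{6270} = - \frac{15123490309}{6270}$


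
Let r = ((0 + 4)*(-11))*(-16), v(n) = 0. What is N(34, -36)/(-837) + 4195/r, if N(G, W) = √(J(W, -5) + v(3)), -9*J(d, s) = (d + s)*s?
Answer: 4195/704 - I*√205/2511 ≈ 5.9588 - 0.005702*I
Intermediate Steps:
J(d, s) = -s*(d + s)/9 (J(d, s) = -(d + s)*s/9 = -s*(d + s)/9)
N(G, W) = √(-25/9 + 5*W/9) (N(G, W) = √(-⅑*(-5)*(W - 5) + 0) = √(-⅑*(-5)*(-5 + W) + 0) = √((-25/9 + 5*W/9) + 0) = √(-25/9 + 5*W/9))
r = 704 (r = (4*(-11))*(-16) = -44*(-16) = 704)
N(34, -36)/(-837) + 4195/r = (√(-25 + 5*(-36))/3)/(-837) + 4195/704 = (√(-25 - 180)/3)*(-1/837) + 4195*(1/704) = (√(-205)/3)*(-1/837) + 4195/704 = ((I*√205)/3)*(-1/837) + 4195/704 = (I*√205/3)*(-1/837) + 4195/704 = -I*√205/2511 + 4195/704 = 4195/704 - I*√205/2511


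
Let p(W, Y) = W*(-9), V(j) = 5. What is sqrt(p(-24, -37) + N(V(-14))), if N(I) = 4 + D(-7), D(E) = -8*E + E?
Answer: sqrt(269) ≈ 16.401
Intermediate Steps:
D(E) = -7*E
N(I) = 53 (N(I) = 4 - 7*(-7) = 4 + 49 = 53)
p(W, Y) = -9*W
sqrt(p(-24, -37) + N(V(-14))) = sqrt(-9*(-24) + 53) = sqrt(216 + 53) = sqrt(269)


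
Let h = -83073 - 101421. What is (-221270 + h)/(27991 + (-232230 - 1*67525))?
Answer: 101441/67941 ≈ 1.4931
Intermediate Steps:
h = -184494
(-221270 + h)/(27991 + (-232230 - 1*67525)) = (-221270 - 184494)/(27991 + (-232230 - 1*67525)) = -405764/(27991 + (-232230 - 67525)) = -405764/(27991 - 299755) = -405764/(-271764) = -405764*(-1/271764) = 101441/67941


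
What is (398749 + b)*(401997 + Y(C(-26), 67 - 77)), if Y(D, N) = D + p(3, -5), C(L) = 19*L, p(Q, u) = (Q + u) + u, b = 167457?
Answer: 227329444176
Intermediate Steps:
p(Q, u) = Q + 2*u
Y(D, N) = -7 + D (Y(D, N) = D + (3 + 2*(-5)) = D + (3 - 10) = D - 7 = -7 + D)
(398749 + b)*(401997 + Y(C(-26), 67 - 77)) = (398749 + 167457)*(401997 + (-7 + 19*(-26))) = 566206*(401997 + (-7 - 494)) = 566206*(401997 - 501) = 566206*401496 = 227329444176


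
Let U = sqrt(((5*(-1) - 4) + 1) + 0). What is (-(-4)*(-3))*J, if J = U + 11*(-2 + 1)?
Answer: 132 - 24*I*sqrt(2) ≈ 132.0 - 33.941*I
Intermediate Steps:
U = 2*I*sqrt(2) (U = sqrt(((-5 - 4) + 1) + 0) = sqrt((-9 + 1) + 0) = sqrt(-8 + 0) = sqrt(-8) = 2*I*sqrt(2) ≈ 2.8284*I)
J = -11 + 2*I*sqrt(2) (J = 2*I*sqrt(2) + 11*(-2 + 1) = 2*I*sqrt(2) + 11*(-1) = 2*I*sqrt(2) - 11 = -11 + 2*I*sqrt(2) ≈ -11.0 + 2.8284*I)
(-(-4)*(-3))*J = (-(-4)*(-3))*(-11 + 2*I*sqrt(2)) = (-4*3)*(-11 + 2*I*sqrt(2)) = -12*(-11 + 2*I*sqrt(2)) = 132 - 24*I*sqrt(2)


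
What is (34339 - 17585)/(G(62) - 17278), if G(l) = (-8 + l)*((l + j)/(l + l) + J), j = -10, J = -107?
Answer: -259687/357017 ≈ -0.72738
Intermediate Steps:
G(l) = (-107 + (-10 + l)/(2*l))*(-8 + l) (G(l) = (-8 + l)*((l - 10)/(l + l) - 107) = (-8 + l)*((-10 + l)/((2*l)) - 107) = (-8 + l)*((-10 + l)*(1/(2*l)) - 107) = (-8 + l)*((-10 + l)/(2*l) - 107) = (-8 + l)*(-107 + (-10 + l)/(2*l)) = (-107 + (-10 + l)/(2*l))*(-8 + l))
(34339 - 17585)/(G(62) - 17278) = (34339 - 17585)/((847 + 40/62 - 213/2*62) - 17278) = 16754/((847 + 40*(1/62) - 6603) - 17278) = 16754/((847 + 20/31 - 6603) - 17278) = 16754/(-178416/31 - 17278) = 16754/(-714034/31) = 16754*(-31/714034) = -259687/357017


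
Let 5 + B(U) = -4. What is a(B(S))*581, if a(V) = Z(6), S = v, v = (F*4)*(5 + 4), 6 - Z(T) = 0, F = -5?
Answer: 3486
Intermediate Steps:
Z(T) = 6 (Z(T) = 6 - 1*0 = 6 + 0 = 6)
v = -180 (v = (-5*4)*(5 + 4) = -20*9 = -180)
S = -180
B(U) = -9 (B(U) = -5 - 4 = -9)
a(V) = 6
a(B(S))*581 = 6*581 = 3486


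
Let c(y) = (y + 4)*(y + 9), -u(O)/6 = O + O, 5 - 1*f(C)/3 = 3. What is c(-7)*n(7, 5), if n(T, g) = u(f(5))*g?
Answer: 2160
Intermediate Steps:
f(C) = 6 (f(C) = 15 - 3*3 = 15 - 9 = 6)
u(O) = -12*O (u(O) = -6*(O + O) = -12*O)
n(T, g) = -72*g (n(T, g) = (-12*6)*g = -72*g)
c(y) = (4 + y)*(9 + y)
c(-7)*n(7, 5) = (36 + (-7)² + 13*(-7))*(-72*5) = (36 + 49 - 91)*(-360) = -6*(-360) = 2160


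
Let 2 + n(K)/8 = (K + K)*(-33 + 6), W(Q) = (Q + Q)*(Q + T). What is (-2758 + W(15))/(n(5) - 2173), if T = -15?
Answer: 2758/4349 ≈ 0.63417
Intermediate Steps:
W(Q) = 2*Q*(-15 + Q) (W(Q) = (Q + Q)*(Q - 15) = (2*Q)*(-15 + Q) = 2*Q*(-15 + Q))
n(K) = -16 - 432*K (n(K) = -16 + 8*((K + K)*(-33 + 6)) = -16 + 8*((2*K)*(-27)) = -16 + 8*(-54*K) = -16 - 432*K)
(-2758 + W(15))/(n(5) - 2173) = (-2758 + 2*15*(-15 + 15))/((-16 - 432*5) - 2173) = (-2758 + 2*15*0)/((-16 - 2160) - 2173) = (-2758 + 0)/(-2176 - 2173) = -2758/(-4349) = -2758*(-1/4349) = 2758/4349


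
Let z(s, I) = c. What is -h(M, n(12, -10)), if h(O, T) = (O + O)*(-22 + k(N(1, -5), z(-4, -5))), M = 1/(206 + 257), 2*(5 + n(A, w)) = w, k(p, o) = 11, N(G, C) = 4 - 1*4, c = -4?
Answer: 22/463 ≈ 0.047516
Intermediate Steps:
N(G, C) = 0 (N(G, C) = 4 - 4 = 0)
z(s, I) = -4
n(A, w) = -5 + w/2
M = 1/463 ≈ 0.0021598
h(O, T) = -22*O (h(O, T) = (O + O)*(-22 + 11) = (2*O)*(-11) = -22*O)
-h(M, n(12, -10)) = -(-22)/463 = -1*(-22/463) = 22/463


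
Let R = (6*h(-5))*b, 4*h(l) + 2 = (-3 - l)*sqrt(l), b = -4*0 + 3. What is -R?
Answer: 9 - 9*I*sqrt(5) ≈ 9.0 - 20.125*I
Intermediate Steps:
b = 3 (b = 0 + 3 = 3)
h(l) = -1/2 + sqrt(l)*(-3 - l)/4 (h(l) = -1/2 + ((-3 - l)*sqrt(l))/4 = -1/2 + (sqrt(l)*(-3 - l))/4 = -1/2 + sqrt(l)*(-3 - l)/4)
R = -9 + 9*I*sqrt(5) (R = (6*(-1/2 - 3*I*sqrt(5)/4 - (-5)*I*sqrt(5)/4))*3 = (6*(-1/2 - 3*I*sqrt(5)/4 + 5*I*sqrt(5)/4))*3 = (6*(-1/2 + I*sqrt(5)/2))*3 = (-3 + 3*I*sqrt(5))*3 = -9 + 9*I*sqrt(5) ≈ -9.0 + 20.125*I)
-R = -(-9 + 9*I*sqrt(5)) = 9 - 9*I*sqrt(5)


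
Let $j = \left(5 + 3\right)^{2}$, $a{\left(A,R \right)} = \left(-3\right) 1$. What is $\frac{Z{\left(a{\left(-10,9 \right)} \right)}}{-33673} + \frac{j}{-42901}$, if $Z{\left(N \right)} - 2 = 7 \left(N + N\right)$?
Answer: $- \frac{439032}{1444605373} \approx -0.00030391$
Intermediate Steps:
$a{\left(A,R \right)} = -3$
$Z{\left(N \right)} = 2 + 14 N$ ($Z{\left(N \right)} = 2 + 7 \left(N + N\right) = 2 + 7 \cdot 2 N = 2 + 14 N$)
$j = 64$ ($j = 8^{2} = 64$)
$\frac{Z{\left(a{\left(-10,9 \right)} \right)}}{-33673} + \frac{j}{-42901} = \frac{2 + 14 \left(-3\right)}{-33673} + \frac{64}{-42901} = \left(2 - 42\right) \left(- \frac{1}{33673}\right) + 64 \left(- \frac{1}{42901}\right) = \left(-40\right) \left(- \frac{1}{33673}\right) - \frac{64}{42901} = \frac{40}{33673} - \frac{64}{42901} = - \frac{439032}{1444605373}$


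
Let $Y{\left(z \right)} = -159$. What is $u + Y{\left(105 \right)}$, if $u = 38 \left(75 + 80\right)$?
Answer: $5731$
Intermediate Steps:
$u = 5890$ ($u = 38 \cdot 155 = 5890$)
$u + Y{\left(105 \right)} = 5890 - 159 = 5731$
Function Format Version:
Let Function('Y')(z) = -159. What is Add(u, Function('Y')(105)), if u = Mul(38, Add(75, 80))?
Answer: 5731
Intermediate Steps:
u = 5890 (u = Mul(38, 155) = 5890)
Add(u, Function('Y')(105)) = Add(5890, -159) = 5731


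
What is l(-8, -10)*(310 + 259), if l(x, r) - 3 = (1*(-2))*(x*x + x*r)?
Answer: -162165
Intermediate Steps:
l(x, r) = 3 - 2*x² - 2*r*x (l(x, r) = 3 + (1*(-2))*(x*x + x*r) = 3 - 2*(x² + r*x) = 3 + (-2*x² - 2*r*x) = 3 - 2*x² - 2*r*x)
l(-8, -10)*(310 + 259) = (3 - 2*(-8)² - 2*(-10)*(-8))*(310 + 259) = (3 - 2*64 - 160)*569 = (3 - 128 - 160)*569 = -285*569 = -162165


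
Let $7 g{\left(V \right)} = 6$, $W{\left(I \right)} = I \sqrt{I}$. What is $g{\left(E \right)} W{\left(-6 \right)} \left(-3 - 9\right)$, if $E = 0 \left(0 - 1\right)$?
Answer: $\frac{432 i \sqrt{6}}{7} \approx 151.17 i$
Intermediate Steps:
$W{\left(I \right)} = I^{\frac{3}{2}}$
$E = 0$ ($E = 0 \left(-1\right) = 0$)
$g{\left(V \right)} = \frac{6}{7}$ ($g{\left(V \right)} = \frac{1}{7} \cdot 6 = \frac{6}{7}$)
$g{\left(E \right)} W{\left(-6 \right)} \left(-3 - 9\right) = \frac{6 \left(-6\right)^{\frac{3}{2}}}{7} \left(-3 - 9\right) = \frac{6 \left(- 6 i \sqrt{6}\right)}{7} \left(-3 - 9\right) = - \frac{36 i \sqrt{6}}{7} \left(-12\right) = \frac{432 i \sqrt{6}}{7}$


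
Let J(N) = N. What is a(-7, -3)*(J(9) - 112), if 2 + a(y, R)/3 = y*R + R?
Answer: -4944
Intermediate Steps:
a(y, R) = -6 + 3*R + 3*R*y (a(y, R) = -6 + 3*(y*R + R) = -6 + 3*(R*y + R) = -6 + 3*(R + R*y) = -6 + (3*R + 3*R*y) = -6 + 3*R + 3*R*y)
a(-7, -3)*(J(9) - 112) = (-6 + 3*(-3) + 3*(-3)*(-7))*(9 - 112) = (-6 - 9 + 63)*(-103) = 48*(-103) = -4944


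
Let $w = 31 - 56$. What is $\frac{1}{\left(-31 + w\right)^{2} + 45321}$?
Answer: $\frac{1}{48457} \approx 2.0637 \cdot 10^{-5}$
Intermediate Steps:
$w = -25$ ($w = 31 - 56 = -25$)
$\frac{1}{\left(-31 + w\right)^{2} + 45321} = \frac{1}{\left(-31 - 25\right)^{2} + 45321} = \frac{1}{\left(-56\right)^{2} + 45321} = \frac{1}{3136 + 45321} = \frac{1}{48457}$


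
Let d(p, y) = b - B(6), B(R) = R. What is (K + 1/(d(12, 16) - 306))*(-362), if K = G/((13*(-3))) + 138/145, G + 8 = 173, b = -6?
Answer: 356107183/299715 ≈ 1188.2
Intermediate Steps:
G = 165 (G = -8 + 173 = 165)
d(p, y) = -12 (d(p, y) = -6 - 1*6 = -6 - 6 = -12)
K = -6181/1885 (K = 165/((13*(-3))) + 138/145 = 165/(-39) + 138*(1/145) = 165*(-1/39) + 138/145 = -55/13 + 138/145 = -6181/1885 ≈ -3.2790)
(K + 1/(d(12, 16) - 306))*(-362) = (-6181/1885 + 1/(-12 - 306))*(-362) = (-6181/1885 + 1/(-318))*(-362) = (-6181/1885 - 1/318)*(-362) = -1967443/599430*(-362) = 356107183/299715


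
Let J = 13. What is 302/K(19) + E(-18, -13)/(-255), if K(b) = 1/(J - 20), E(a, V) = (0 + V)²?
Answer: -539239/255 ≈ -2114.7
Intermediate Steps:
E(a, V) = V²
K(b) = -⅐ (K(b) = 1/(13 - 20) = 1/(-7) = -⅐)
302/K(19) + E(-18, -13)/(-255) = 302/(-⅐) + (-13)²/(-255) = 302*(-7) + 169*(-1/255) = -2114 - 169/255 = -539239/255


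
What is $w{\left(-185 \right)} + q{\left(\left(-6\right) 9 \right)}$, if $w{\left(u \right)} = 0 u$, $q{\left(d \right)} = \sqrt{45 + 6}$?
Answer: $\sqrt{51} \approx 7.1414$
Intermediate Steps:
$q{\left(d \right)} = \sqrt{51}$
$w{\left(u \right)} = 0$
$w{\left(-185 \right)} + q{\left(\left(-6\right) 9 \right)} = 0 + \sqrt{51} = \sqrt{51}$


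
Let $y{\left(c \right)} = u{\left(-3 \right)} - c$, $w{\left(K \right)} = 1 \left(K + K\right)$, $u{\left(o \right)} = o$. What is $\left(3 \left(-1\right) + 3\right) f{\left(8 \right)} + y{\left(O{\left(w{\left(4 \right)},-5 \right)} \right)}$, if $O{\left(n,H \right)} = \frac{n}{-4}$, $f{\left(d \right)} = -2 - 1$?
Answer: $-1$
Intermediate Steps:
$f{\left(d \right)} = -3$
$w{\left(K \right)} = 2 K$ ($w{\left(K \right)} = 1 \cdot 2 K = 2 K$)
$O{\left(n,H \right)} = - \frac{n}{4}$ ($O{\left(n,H \right)} = n \left(- \frac{1}{4}\right) = - \frac{n}{4}$)
$y{\left(c \right)} = -3 - c$
$\left(3 \left(-1\right) + 3\right) f{\left(8 \right)} + y{\left(O{\left(w{\left(4 \right)},-5 \right)} \right)} = \left(3 \left(-1\right) + 3\right) \left(-3\right) - \left(3 - \frac{2 \cdot 4}{4}\right) = \left(-3 + 3\right) \left(-3\right) - \left(3 - 2\right) = 0 \left(-3\right) - 1 = 0 + \left(-3 + 2\right) = 0 - 1 = -1$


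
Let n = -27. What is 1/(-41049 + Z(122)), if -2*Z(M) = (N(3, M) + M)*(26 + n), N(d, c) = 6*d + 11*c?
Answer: -1/40308 ≈ -2.4809e-5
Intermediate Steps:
Z(M) = 9 + 6*M (Z(M) = -((6*3 + 11*M) + M)*(26 - 27)/2 = -((18 + 11*M) + M)*(-1)/2 = -(18 + 12*M)*(-1)/2 = -(-18 - 12*M)/2 = 9 + 6*M)
1/(-41049 + Z(122)) = 1/(-41049 + (9 + 6*122)) = 1/(-41049 + (9 + 732)) = 1/(-41049 + 741) = 1/(-40308) = -1/40308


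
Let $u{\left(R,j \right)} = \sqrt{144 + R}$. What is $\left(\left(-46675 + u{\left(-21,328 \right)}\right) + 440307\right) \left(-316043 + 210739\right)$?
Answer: $-41451024128 - 105304 \sqrt{123} \approx -4.1452 \cdot 10^{10}$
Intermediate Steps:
$\left(\left(-46675 + u{\left(-21,328 \right)}\right) + 440307\right) \left(-316043 + 210739\right) = \left(\left(-46675 + \sqrt{144 - 21}\right) + 440307\right) \left(-316043 + 210739\right) = \left(\left(-46675 + \sqrt{123}\right) + 440307\right) \left(-105304\right) = \left(393632 + \sqrt{123}\right) \left(-105304\right) = -41451024128 - 105304 \sqrt{123}$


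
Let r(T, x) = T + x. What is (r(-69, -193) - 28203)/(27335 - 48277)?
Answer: 28465/20942 ≈ 1.3592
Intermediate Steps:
(r(-69, -193) - 28203)/(27335 - 48277) = ((-69 - 193) - 28203)/(27335 - 48277) = (-262 - 28203)/(-20942) = -28465*(-1/20942) = 28465/20942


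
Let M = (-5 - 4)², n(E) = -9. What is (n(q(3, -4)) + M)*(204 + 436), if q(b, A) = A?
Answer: 46080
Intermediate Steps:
M = 81 (M = (-9)² = 81)
(n(q(3, -4)) + M)*(204 + 436) = (-9 + 81)*(204 + 436) = 72*640 = 46080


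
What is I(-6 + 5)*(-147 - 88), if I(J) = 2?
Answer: -470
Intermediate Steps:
I(-6 + 5)*(-147 - 88) = 2*(-147 - 88) = 2*(-235) = -470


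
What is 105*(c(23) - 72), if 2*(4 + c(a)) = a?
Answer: -13545/2 ≈ -6772.5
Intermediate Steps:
c(a) = -4 + a/2
105*(c(23) - 72) = 105*((-4 + (1/2)*23) - 72) = 105*((-4 + 23/2) - 72) = 105*(15/2 - 72) = 105*(-129/2) = -13545/2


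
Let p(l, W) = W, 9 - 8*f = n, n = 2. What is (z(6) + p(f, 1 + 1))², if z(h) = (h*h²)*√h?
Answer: 279940 + 864*√6 ≈ 2.8206e+5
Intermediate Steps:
f = 7/8 (f = 9/8 - ⅛*2 = 9/8 - ¼ = 7/8 ≈ 0.87500)
z(h) = h^(7/2) (z(h) = h³*√h = h^(7/2))
(z(6) + p(f, 1 + 1))² = (6^(7/2) + (1 + 1))² = (216*√6 + 2)² = (2 + 216*√6)²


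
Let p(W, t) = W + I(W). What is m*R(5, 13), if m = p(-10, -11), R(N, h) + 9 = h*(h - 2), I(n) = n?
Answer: -2680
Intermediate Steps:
R(N, h) = -9 + h*(-2 + h) (R(N, h) = -9 + h*(h - 2) = -9 + h*(-2 + h))
p(W, t) = 2*W (p(W, t) = W + W = 2*W)
m = -20 (m = 2*(-10) = -20)
m*R(5, 13) = -20*(-9 + 13**2 - 2*13) = -20*(-9 + 169 - 26) = -20*134 = -2680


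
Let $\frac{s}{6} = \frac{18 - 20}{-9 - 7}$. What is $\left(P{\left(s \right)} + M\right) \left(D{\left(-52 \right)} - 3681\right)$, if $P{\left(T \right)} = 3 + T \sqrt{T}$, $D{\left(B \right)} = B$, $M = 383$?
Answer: $-1440938 - \frac{11199 \sqrt{3}}{8} \approx -1.4434 \cdot 10^{6}$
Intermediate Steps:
$s = \frac{3}{4}$ ($s = 6 \frac{18 - 20}{-9 - 7} = 6 \left(- \frac{2}{-16}\right) = 6 \left(\left(-2\right) \left(- \frac{1}{16}\right)\right) = 6 \cdot \frac{1}{8} = \frac{3}{4} \approx 0.75$)
$P{\left(T \right)} = 3 + T^{\frac{3}{2}}$
$\left(P{\left(s \right)} + M\right) \left(D{\left(-52 \right)} - 3681\right) = \left(\left(3 + \left(\frac{3}{4}\right)^{\frac{3}{2}}\right) + 383\right) \left(-52 - 3681\right) = \left(\left(3 + \frac{3 \sqrt{3}}{8}\right) + 383\right) \left(-3733\right) = \left(386 + \frac{3 \sqrt{3}}{8}\right) \left(-3733\right) = -1440938 - \frac{11199 \sqrt{3}}{8}$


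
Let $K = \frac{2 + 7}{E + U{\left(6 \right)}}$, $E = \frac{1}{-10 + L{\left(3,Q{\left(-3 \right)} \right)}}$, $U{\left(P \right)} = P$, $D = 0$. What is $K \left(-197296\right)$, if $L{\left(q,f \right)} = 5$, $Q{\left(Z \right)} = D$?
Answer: $- \frac{8878320}{29} \approx -3.0615 \cdot 10^{5}$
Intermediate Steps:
$Q{\left(Z \right)} = 0$
$E = - \frac{1}{5}$ ($E = \frac{1}{-10 + 5} = \frac{1}{-5} = - \frac{1}{5} \approx -0.2$)
$K = \frac{45}{29}$ ($K = \frac{2 + 7}{- \frac{1}{5} + 6} = \frac{9}{\frac{29}{5}} = 9 \cdot \frac{5}{29} = \frac{45}{29} \approx 1.5517$)
$K \left(-197296\right) = \frac{45}{29} \left(-197296\right) = - \frac{8878320}{29}$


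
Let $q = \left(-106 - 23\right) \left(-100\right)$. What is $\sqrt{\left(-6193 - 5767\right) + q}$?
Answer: $2 \sqrt{235} \approx 30.659$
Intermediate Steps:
$q = 12900$ ($q = \left(-129\right) \left(-100\right) = 12900$)
$\sqrt{\left(-6193 - 5767\right) + q} = \sqrt{\left(-6193 - 5767\right) + 12900} = \sqrt{-11960 + 12900} = \sqrt{940} = 2 \sqrt{235}$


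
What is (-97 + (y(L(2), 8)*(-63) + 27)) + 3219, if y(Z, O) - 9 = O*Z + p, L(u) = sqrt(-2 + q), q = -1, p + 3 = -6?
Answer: 3149 - 504*I*sqrt(3) ≈ 3149.0 - 872.95*I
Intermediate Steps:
p = -9 (p = -3 - 6 = -9)
L(u) = I*sqrt(3) (L(u) = sqrt(-2 - 1) = sqrt(-3) = I*sqrt(3))
y(Z, O) = O*Z (y(Z, O) = 9 + (O*Z - 9) = 9 + (-9 + O*Z) = O*Z)
(-97 + (y(L(2), 8)*(-63) + 27)) + 3219 = (-97 + ((8*(I*sqrt(3)))*(-63) + 27)) + 3219 = (-97 + ((8*I*sqrt(3))*(-63) + 27)) + 3219 = (-97 + (-504*I*sqrt(3) + 27)) + 3219 = (-97 + (27 - 504*I*sqrt(3))) + 3219 = (-70 - 504*I*sqrt(3)) + 3219 = 3149 - 504*I*sqrt(3)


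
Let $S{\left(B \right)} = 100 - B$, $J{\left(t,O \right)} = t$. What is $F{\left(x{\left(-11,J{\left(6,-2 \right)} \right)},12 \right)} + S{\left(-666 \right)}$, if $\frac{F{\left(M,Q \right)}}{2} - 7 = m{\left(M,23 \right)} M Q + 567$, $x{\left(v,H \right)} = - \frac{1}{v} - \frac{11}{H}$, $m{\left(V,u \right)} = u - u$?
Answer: $1914$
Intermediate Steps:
$m{\left(V,u \right)} = 0$
$F{\left(M,Q \right)} = 1148$ ($F{\left(M,Q \right)} = 14 + 2 \left(0 M Q + 567\right) = 14 + 2 \left(0 Q + 567\right) = 14 + 2 \left(0 + 567\right) = 14 + 2 \cdot 567 = 14 + 1134 = 1148$)
$F{\left(x{\left(-11,J{\left(6,-2 \right)} \right)},12 \right)} + S{\left(-666 \right)} = 1148 + \left(100 - -666\right) = 1148 + \left(100 + 666\right) = 1148 + 766 = 1914$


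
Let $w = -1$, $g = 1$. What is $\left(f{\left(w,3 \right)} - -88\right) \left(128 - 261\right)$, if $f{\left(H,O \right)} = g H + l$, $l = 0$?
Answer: $-11571$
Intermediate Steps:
$f{\left(H,O \right)} = H$ ($f{\left(H,O \right)} = 1 H + 0 = H + 0 = H$)
$\left(f{\left(w,3 \right)} - -88\right) \left(128 - 261\right) = \left(-1 - -88\right) \left(128 - 261\right) = \left(-1 + 88\right) \left(-133\right) = 87 \left(-133\right) = -11571$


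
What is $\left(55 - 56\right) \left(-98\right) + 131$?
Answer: $229$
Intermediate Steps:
$\left(55 - 56\right) \left(-98\right) + 131 = \left(-1\right) \left(-98\right) + 131 = 98 + 131 = 229$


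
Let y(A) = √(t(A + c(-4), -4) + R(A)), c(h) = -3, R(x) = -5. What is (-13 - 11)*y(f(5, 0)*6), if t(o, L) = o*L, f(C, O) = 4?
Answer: -24*I*√89 ≈ -226.42*I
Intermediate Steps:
t(o, L) = L*o
y(A) = √(7 - 4*A) (y(A) = √(-4*(A - 3) - 5) = √(-4*(-3 + A) - 5) = √((12 - 4*A) - 5) = √(7 - 4*A))
(-13 - 11)*y(f(5, 0)*6) = (-13 - 11)*√(7 - 16*6) = -24*√(7 - 4*24) = -24*√(7 - 96) = -24*I*√89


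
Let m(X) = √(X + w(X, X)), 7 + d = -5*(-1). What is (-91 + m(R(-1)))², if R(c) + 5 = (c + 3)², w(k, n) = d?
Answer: (91 - I*√3)² ≈ 8278.0 - 315.23*I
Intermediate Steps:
d = -2 (d = -7 - 5*(-1) = -7 + 5 = -2)
w(k, n) = -2
R(c) = -5 + (3 + c)² (R(c) = -5 + (c + 3)² = -5 + (3 + c)²)
m(X) = √(-2 + X) (m(X) = √(X - 2) = √(-2 + X))
(-91 + m(R(-1)))² = (-91 + √(-2 + (-5 + (3 - 1)²)))² = (-91 + √(-2 + (-5 + 2²)))² = (-91 + √(-2 + (-5 + 4)))² = (-91 + √(-2 - 1))² = (-91 + √(-3))² = (-91 + I*√3)²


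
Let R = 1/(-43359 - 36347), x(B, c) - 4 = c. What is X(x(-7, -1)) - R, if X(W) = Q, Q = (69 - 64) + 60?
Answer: 5180891/79706 ≈ 65.000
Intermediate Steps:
x(B, c) = 4 + c
Q = 65 (Q = 5 + 60 = 65)
X(W) = 65
R = -1/79706 (R = 1/(-79706) = -1/79706 ≈ -1.2546e-5)
X(x(-7, -1)) - R = 65 - 1*(-1/79706) = 65 + 1/79706 = 5180891/79706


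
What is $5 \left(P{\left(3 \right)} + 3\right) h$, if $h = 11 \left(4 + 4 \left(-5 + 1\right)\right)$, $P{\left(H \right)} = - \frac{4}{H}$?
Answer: $-1100$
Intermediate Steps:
$h = -132$ ($h = 11 \left(4 + 4 \left(-4\right)\right) = 11 \left(4 - 16\right) = 11 \left(-12\right) = -132$)
$5 \left(P{\left(3 \right)} + 3\right) h = 5 \left(- \frac{4}{3} + 3\right) \left(-132\right) = 5 \cdot \frac{5}{3} \left(-132\right) = \frac{25}{3} \left(-132\right) = -1100$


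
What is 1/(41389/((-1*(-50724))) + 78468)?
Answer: 50724/3980252221 ≈ 1.2744e-5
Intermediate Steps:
1/(41389/((-1*(-50724))) + 78468) = 1/(41389/50724 + 78468) = 1/(3980252221/50724) = 50724/3980252221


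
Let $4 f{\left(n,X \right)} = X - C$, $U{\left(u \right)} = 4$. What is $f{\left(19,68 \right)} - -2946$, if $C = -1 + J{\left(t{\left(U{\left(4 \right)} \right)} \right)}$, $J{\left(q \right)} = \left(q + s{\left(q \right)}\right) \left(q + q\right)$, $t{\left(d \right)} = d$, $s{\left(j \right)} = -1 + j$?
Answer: $\frac{11797}{4} \approx 2949.3$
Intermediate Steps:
$J{\left(q \right)} = 2 q \left(-1 + 2 q\right)$ ($J{\left(q \right)} = \left(q + \left(-1 + q\right)\right) \left(q + q\right) = \left(-1 + 2 q\right) 2 q = 2 q \left(-1 + 2 q\right)$)
$C = 55$ ($C = -1 + 2 \cdot 4 \left(-1 + 2 \cdot 4\right) = -1 + 2 \cdot 4 \left(-1 + 8\right) = -1 + 2 \cdot 4 \cdot 7 = -1 + 56 = 55$)
$f{\left(n,X \right)} = - \frac{55}{4} + \frac{X}{4}$ ($f{\left(n,X \right)} = \frac{X - 55}{4} = \frac{-55 + X}{4} = - \frac{55}{4} + \frac{X}{4}$)
$f{\left(19,68 \right)} - -2946 = \left(- \frac{55}{4} + \frac{1}{4} \cdot 68\right) - -2946 = \left(- \frac{55}{4} + 17\right) + 2946 = \frac{13}{4} + 2946 = \frac{11797}{4}$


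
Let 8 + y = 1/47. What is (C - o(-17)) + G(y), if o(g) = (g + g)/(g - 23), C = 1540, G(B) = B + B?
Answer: 1431801/940 ≈ 1523.2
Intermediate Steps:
y = -375/47 (y = -8 + 1/47 = -375/47 ≈ -7.9787)
G(B) = 2*B
o(g) = 2*g/(-23 + g) (o(g) = (2*g)/(-23 + g) = 2*g/(-23 + g))
(C - o(-17)) + G(y) = (1540 - 2*(-17)/(-23 - 17)) + 2*(-375/47) = (1540 - 2*(-17)/(-40)) - 750/47 = (1540 - 2*(-17)*(-1)/40) - 750/47 = (1540 - 1*17/20) - 750/47 = (1540 - 17/20) - 750/47 = 30783/20 - 750/47 = 1431801/940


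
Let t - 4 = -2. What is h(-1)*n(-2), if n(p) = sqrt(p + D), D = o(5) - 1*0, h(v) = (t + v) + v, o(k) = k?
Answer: 0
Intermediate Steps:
t = 2 (t = 4 - 2 = 2)
h(v) = 2 + 2*v (h(v) = (2 + v) + v = 2 + 2*v)
D = 5 (D = 5 - 1*0 = 5 + 0 = 5)
n(p) = sqrt(5 + p) (n(p) = sqrt(p + 5) = sqrt(5 + p))
h(-1)*n(-2) = (2 + 2*(-1))*sqrt(5 - 2) = (2 - 2)*sqrt(3) = 0*sqrt(3) = 0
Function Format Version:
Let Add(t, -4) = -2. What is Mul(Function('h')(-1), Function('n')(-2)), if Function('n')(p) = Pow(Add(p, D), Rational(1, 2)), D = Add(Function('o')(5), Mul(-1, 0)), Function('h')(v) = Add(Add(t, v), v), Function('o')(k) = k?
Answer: 0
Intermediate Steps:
t = 2 (t = Add(4, -2) = 2)
Function('h')(v) = Add(2, Mul(2, v)) (Function('h')(v) = Add(Add(2, v), v) = Add(2, Mul(2, v)))
D = 5 (D = Add(5, Mul(-1, 0)) = Add(5, 0) = 5)
Function('n')(p) = Pow(Add(5, p), Rational(1, 2)) (Function('n')(p) = Pow(Add(p, 5), Rational(1, 2)) = Pow(Add(5, p), Rational(1, 2)))
Mul(Function('h')(-1), Function('n')(-2)) = Mul(Add(2, Mul(2, -1)), Pow(Add(5, -2), Rational(1, 2))) = Mul(Add(2, -2), Pow(3, Rational(1, 2))) = Mul(0, Pow(3, Rational(1, 2))) = 0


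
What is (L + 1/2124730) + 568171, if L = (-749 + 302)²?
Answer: 1631750145401/2124730 ≈ 7.6798e+5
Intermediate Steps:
L = 199809 (L = (-447)² = 199809)
(L + 1/2124730) + 568171 = (199809 + 1/2124730) + 568171 = 424540176571/2124730 + 568171 = 1631750145401/2124730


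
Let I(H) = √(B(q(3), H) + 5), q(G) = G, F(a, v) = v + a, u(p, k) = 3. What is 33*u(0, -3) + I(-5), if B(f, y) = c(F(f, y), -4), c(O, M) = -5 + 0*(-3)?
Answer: 99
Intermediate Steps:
F(a, v) = a + v
c(O, M) = -5 (c(O, M) = -5 + 0 = -5)
B(f, y) = -5
I(H) = 0 (I(H) = √(-5 + 5) = √0 = 0)
33*u(0, -3) + I(-5) = 33*3 + 0 = 99 + 0 = 99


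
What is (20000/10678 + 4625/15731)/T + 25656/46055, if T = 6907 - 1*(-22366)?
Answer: 63085585750987317/113229677743729135 ≈ 0.55715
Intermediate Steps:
T = 29273 (T = 6907 + 22366 = 29273)
(20000/10678 + 4625/15731)/T + 25656/46055 = (20000/10678 + 4625/15731)/29273 + 25656/46055 = (20000*(1/10678) + 4625*(1/15731))*(1/29273) + 25656*(1/46055) = (10000/5339 + 4625/15731)*(1/29273) + 25656/46055 = (182002875/83987809)*(1/29273) + 25656/46055 = 182002875/2458575132857 + 25656/46055 = 63085585750987317/113229677743729135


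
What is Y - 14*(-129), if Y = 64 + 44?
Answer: 1914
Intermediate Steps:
Y = 108
Y - 14*(-129) = 108 - 14*(-129) = 108 + 1806 = 1914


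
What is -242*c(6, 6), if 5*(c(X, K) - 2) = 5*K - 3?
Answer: -8954/5 ≈ -1790.8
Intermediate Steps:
c(X, K) = 7/5 + K (c(X, K) = 2 + (5*K - 3)/5 = 2 + (-3 + 5*K)/5 = 2 + (-⅗ + K) = 7/5 + K)
-242*c(6, 6) = -242*(7/5 + 6) = -242*37/5 = -8954/5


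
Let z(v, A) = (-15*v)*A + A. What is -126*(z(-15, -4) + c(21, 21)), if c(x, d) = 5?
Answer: 113274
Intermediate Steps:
z(v, A) = A - 15*A*v (z(v, A) = -15*A*v + A = A - 15*A*v)
-126*(z(-15, -4) + c(21, 21)) = -126*(-4*(1 - 15*(-15)) + 5) = -126*(-4*(1 + 225) + 5) = -126*(-4*226 + 5) = -126*(-904 + 5) = -126*(-899) = 113274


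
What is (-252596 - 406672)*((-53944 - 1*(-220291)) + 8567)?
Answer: -115315202952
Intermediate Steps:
(-252596 - 406672)*((-53944 - 1*(-220291)) + 8567) = -659268*((-53944 + 220291) + 8567) = -659268*(166347 + 8567) = -659268*174914 = -115315202952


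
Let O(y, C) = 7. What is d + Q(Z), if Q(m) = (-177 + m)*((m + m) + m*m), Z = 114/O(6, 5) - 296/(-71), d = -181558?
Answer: -31115640156614/122763473 ≈ -2.5346e+5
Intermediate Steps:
Z = 10166/497 (Z = 114/7 - 296/(-71) = 114*(⅐) - 296*(-1/71) = 114/7 + 296/71 = 10166/497 ≈ 20.455)
Q(m) = (-177 + m)*(m² + 2*m) (Q(m) = (-177 + m)*(2*m + m²) = (-177 + m)*(m² + 2*m))
d + Q(Z) = -181558 + 10166*(-354 + (10166/497)² - 175*10166/497)/497 = -181558 + 10166*(-354 + 103347556/247009 - 254150/71)/497 = -181558 + (10166/497)*(-868281480/247009) = -181558 - 8826949525680/122763473 = -31115640156614/122763473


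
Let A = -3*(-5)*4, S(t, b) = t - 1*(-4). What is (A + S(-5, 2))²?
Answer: 3481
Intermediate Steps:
S(t, b) = 4 + t (S(t, b) = t + 4 = 4 + t)
A = 60 (A = 15*4 = 60)
(A + S(-5, 2))² = (60 + (4 - 5))² = (60 - 1)² = 59² = 3481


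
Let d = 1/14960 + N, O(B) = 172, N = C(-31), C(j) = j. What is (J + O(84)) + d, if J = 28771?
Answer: 432523521/14960 ≈ 28912.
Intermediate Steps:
N = -31
d = -463759/14960 (d = 1/14960 - 31 = -463759/14960 ≈ -31.000)
(J + O(84)) + d = (28771 + 172) - 463759/14960 = 28943 - 463759/14960 = 432523521/14960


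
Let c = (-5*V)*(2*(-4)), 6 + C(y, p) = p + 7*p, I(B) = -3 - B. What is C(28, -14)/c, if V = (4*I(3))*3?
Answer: 59/1440 ≈ 0.040972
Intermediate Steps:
C(y, p) = -6 + 8*p (C(y, p) = -6 + (p + 7*p) = -6 + 8*p)
V = -72 (V = (4*(-3 - 1*3))*3 = (4*(-3 - 3))*3 = (4*(-6))*3 = -24*3 = -72)
c = -2880 (c = (-5*(-72))*(2*(-4)) = 360*(-8) = -2880)
C(28, -14)/c = (-6 + 8*(-14))/(-2880) = (-6 - 112)*(-1/2880) = -118*(-1/2880) = 59/1440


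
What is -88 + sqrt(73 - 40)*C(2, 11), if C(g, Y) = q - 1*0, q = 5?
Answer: -88 + 5*sqrt(33) ≈ -59.277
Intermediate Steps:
C(g, Y) = 5 (C(g, Y) = 5 - 1*0 = 5 + 0 = 5)
-88 + sqrt(73 - 40)*C(2, 11) = -88 + sqrt(73 - 40)*5 = -88 + sqrt(33)*5 = -88 + 5*sqrt(33)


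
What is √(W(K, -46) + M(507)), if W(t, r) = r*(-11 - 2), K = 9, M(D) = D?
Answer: √1105 ≈ 33.242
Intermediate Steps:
W(t, r) = -13*r (W(t, r) = r*(-13) = -13*r)
√(W(K, -46) + M(507)) = √(-13*(-46) + 507) = √(598 + 507) = √1105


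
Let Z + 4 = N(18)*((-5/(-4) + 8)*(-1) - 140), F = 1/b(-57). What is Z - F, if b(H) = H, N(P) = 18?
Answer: -306715/114 ≈ -2690.5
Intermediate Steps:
F = -1/57 (F = 1/(-57) = -1/57 ≈ -0.017544)
Z = -5381/2 (Z = -4 + 18*((-5/(-4) + 8)*(-1) - 140) = -4 + 18*((-5*(-1/4) + 8)*(-1) - 140) = -4 + 18*((5/4 + 8)*(-1) - 140) = -4 + 18*((37/4)*(-1) - 140) = -4 + 18*(-37/4 - 140) = -4 + 18*(-597/4) = -4 - 5373/2 = -5381/2 ≈ -2690.5)
Z - F = -5381/2 - 1*(-1/57) = -5381/2 + 1/57 = -306715/114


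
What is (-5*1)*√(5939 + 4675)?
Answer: -5*√10614 ≈ -515.12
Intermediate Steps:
(-5*1)*√(5939 + 4675) = -5*√10614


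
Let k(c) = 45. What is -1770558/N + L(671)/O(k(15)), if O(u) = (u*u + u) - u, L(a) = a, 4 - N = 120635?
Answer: 3666323351/244277775 ≈ 15.009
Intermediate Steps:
N = -120631 (N = 4 - 1*120635 = 4 - 120635 = -120631)
O(u) = u² (O(u) = (u² + u) - u = (u + u²) - u = u²)
-1770558/N + L(671)/O(k(15)) = -1770558/(-120631) + 671/(45²) = -1770558*(-1/120631) + 671/2025 = 1770558/120631 + 671*(1/2025) = 1770558/120631 + 671/2025 = 3666323351/244277775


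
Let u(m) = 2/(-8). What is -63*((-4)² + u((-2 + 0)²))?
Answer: -3969/4 ≈ -992.25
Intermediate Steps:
u(m) = -¼ (u(m) = 2*(-⅛) = -¼)
-63*((-4)² + u((-2 + 0)²)) = -63*((-4)² - ¼) = -63*(16 - ¼) = -63*63/4 = -3969/4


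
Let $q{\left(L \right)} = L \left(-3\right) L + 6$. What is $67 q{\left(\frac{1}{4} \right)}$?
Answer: $\frac{6231}{16} \approx 389.44$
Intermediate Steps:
$q{\left(L \right)} = 6 - 3 L^{2}$ ($q{\left(L \right)} = - 3 L L + 6 = - 3 L^{2} + 6 = 6 - 3 L^{2}$)
$67 q{\left(\frac{1}{4} \right)} = 67 \left(6 - 3 \left(\frac{1}{4}\right)^{2}\right) = 67 \left(6 - \frac{3}{16}\right) = 67 \cdot \frac{93}{16} = \frac{6231}{16}$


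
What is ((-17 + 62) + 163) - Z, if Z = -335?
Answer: 543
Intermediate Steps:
((-17 + 62) + 163) - Z = ((-17 + 62) + 163) - 1*(-335) = (45 + 163) + 335 = 208 + 335 = 543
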